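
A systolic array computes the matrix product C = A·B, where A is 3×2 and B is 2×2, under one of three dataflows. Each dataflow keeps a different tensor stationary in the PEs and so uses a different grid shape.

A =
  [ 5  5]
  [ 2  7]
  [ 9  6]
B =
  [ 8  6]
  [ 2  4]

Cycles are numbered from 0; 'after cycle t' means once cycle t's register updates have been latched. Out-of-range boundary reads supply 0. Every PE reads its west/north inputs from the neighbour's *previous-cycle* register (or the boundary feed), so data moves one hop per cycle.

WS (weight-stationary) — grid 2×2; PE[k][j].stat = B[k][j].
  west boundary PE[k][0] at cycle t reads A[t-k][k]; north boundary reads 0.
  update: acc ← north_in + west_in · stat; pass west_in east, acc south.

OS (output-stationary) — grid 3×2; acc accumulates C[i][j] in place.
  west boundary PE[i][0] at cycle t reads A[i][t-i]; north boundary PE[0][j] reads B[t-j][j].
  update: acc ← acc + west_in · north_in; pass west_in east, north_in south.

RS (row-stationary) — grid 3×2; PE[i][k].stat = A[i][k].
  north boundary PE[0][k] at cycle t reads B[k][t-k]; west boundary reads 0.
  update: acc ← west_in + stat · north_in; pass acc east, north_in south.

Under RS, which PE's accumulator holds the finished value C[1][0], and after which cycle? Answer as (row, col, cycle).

(row, col, cycle) = (1, 1, 2)

RS: C[1][0] accumulates in PE[1][1]:
  [0] (1,1) acc=0 (h:0 v:0)
  [1] (1,1) acc=0 (h:0 v:0)
  [2] (1,1) acc=30 (h:30 v:2)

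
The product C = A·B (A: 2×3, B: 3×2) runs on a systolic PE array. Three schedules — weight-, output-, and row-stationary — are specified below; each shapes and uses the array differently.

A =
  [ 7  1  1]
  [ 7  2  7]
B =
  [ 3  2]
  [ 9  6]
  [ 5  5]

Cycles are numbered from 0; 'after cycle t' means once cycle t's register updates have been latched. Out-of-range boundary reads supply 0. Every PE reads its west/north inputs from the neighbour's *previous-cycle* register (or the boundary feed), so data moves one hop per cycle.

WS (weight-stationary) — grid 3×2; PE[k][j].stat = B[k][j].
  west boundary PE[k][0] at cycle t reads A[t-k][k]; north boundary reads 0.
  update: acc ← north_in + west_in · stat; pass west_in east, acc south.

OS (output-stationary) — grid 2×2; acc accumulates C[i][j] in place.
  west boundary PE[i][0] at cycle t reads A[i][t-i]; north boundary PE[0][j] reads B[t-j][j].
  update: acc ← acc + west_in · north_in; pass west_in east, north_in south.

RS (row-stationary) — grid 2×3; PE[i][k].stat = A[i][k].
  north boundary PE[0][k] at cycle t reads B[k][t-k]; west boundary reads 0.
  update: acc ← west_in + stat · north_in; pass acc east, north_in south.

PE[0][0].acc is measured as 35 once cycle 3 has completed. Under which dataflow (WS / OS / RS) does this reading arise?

WS (3×2 grid), PE[0][0]:
  cycle 0: PE[0][0] → acc 21, east 7, south 21
  cycle 1: PE[0][0] → acc 21, east 7, south 21
  cycle 2: PE[0][0] → acc 0, east 0, south 0
  cycle 3: PE[0][0] → acc 0, east 0, south 0
OS (2×2 grid), PE[0][0]:
  cycle 0: PE[0][0] → acc 21, east 7, south 3
  cycle 1: PE[0][0] → acc 30, east 1, south 9
  cycle 2: PE[0][0] → acc 35, east 1, south 5
  cycle 3: PE[0][0] → acc 35, east 0, south 0
RS (2×3 grid), PE[0][0]:
  cycle 0: PE[0][0] → acc 21, east 21, south 3
  cycle 1: PE[0][0] → acc 14, east 14, south 2
  cycle 2: PE[0][0] → acc 0, east 0, south 0
  cycle 3: PE[0][0] → acc 0, east 0, south 0

dataflow = OS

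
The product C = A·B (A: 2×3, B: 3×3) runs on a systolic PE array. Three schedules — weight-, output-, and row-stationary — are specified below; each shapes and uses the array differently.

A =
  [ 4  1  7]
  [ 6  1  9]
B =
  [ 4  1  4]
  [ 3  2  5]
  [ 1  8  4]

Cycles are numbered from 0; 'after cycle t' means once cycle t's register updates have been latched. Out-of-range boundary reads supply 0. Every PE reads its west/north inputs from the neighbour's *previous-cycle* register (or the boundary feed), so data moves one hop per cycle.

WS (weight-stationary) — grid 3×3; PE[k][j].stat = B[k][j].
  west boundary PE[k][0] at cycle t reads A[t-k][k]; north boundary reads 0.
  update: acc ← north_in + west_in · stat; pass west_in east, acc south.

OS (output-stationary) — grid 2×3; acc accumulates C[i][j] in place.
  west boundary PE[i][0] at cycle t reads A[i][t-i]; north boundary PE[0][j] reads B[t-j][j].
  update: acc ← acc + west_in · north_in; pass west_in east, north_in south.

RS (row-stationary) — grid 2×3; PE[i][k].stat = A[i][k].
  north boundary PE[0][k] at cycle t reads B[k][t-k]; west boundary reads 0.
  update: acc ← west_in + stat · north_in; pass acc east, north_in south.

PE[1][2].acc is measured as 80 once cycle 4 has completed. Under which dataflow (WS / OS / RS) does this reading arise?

WS (3×3 grid), PE[1][2]:
  step 0 · PE1,2: acc=0; fwd→0 fwd↓0
  step 1 · PE1,2: acc=0; fwd→0 fwd↓0
  step 2 · PE1,2: acc=0; fwd→0 fwd↓0
  step 3 · PE1,2: acc=21; fwd→1 fwd↓21
  step 4 · PE1,2: acc=29; fwd→1 fwd↓29
OS (2×3 grid), PE[1][2]:
  step 0 · PE1,2: acc=0; fwd→0 fwd↓0
  step 1 · PE1,2: acc=0; fwd→0 fwd↓0
  step 2 · PE1,2: acc=0; fwd→0 fwd↓0
  step 3 · PE1,2: acc=24; fwd→6 fwd↓4
  step 4 · PE1,2: acc=29; fwd→1 fwd↓5
RS (2×3 grid), PE[1][2]:
  step 0 · PE1,2: acc=0; fwd→0 fwd↓0
  step 1 · PE1,2: acc=0; fwd→0 fwd↓0
  step 2 · PE1,2: acc=0; fwd→0 fwd↓0
  step 3 · PE1,2: acc=36; fwd→36 fwd↓1
  step 4 · PE1,2: acc=80; fwd→80 fwd↓8

dataflow = RS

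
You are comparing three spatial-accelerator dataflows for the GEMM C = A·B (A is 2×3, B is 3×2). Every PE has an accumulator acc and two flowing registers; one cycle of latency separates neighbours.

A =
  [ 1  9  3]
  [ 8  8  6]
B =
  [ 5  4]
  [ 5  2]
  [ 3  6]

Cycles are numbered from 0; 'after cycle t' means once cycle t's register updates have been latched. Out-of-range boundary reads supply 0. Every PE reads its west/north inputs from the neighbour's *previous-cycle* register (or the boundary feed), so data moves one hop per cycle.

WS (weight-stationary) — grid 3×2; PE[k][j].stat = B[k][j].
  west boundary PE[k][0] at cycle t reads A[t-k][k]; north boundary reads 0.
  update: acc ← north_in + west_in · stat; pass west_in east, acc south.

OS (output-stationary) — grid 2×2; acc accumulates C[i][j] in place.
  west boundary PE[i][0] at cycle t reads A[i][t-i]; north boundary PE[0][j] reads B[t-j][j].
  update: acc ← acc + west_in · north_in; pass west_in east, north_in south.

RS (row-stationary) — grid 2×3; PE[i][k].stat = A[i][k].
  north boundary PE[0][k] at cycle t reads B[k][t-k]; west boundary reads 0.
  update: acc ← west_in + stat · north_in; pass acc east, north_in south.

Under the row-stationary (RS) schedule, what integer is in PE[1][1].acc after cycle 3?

PE[1][1].acc = 48

Tracing RS — 2×3 array, target PE[1][1]:
  c0 r0c1: 0 / 0 / 0
  c0 r1c0: 0 / 0 / 0
  c0 r1c1: 0 / 0 / 0
  c1 r0c1: 50 / 50 / 5
  c1 r1c0: 40 / 40 / 5
  c1 r1c1: 0 / 0 / 0
  c2 r0c1: 22 / 22 / 2
  c2 r1c0: 32 / 32 / 4
  c2 r1c1: 80 / 80 / 5
  c3 r0c1: 0 / 0 / 0
  c3 r1c0: 0 / 0 / 0
  c3 r1c1: 48 / 48 / 2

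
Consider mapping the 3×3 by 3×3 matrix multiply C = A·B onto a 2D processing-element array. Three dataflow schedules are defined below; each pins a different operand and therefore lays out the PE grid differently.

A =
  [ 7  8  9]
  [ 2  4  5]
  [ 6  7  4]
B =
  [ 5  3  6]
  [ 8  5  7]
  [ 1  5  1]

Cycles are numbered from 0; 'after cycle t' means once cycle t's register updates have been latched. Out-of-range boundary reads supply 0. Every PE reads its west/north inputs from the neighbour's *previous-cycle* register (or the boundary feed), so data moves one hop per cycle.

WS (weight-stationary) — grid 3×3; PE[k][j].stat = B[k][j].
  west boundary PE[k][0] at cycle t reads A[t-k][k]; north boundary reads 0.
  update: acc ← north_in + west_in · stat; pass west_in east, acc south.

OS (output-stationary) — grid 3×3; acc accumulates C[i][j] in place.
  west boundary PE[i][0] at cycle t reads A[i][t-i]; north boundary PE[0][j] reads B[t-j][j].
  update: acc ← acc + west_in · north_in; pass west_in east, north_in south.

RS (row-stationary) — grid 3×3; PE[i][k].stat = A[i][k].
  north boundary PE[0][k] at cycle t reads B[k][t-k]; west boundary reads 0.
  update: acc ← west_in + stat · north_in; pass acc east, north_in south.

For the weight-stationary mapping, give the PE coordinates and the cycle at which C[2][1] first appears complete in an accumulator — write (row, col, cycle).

(row, col, cycle) = (2, 1, 5)

WS — PE[2][1] is where C[2][1] collects:
  c0 r2c1: 0 / 0 / 0
  c1 r2c1: 0 / 0 / 0
  c2 r2c1: 0 / 0 / 0
  c3 r2c1: 106 / 9 / 106
  c4 r2c1: 51 / 5 / 51
  c5 r2c1: 73 / 4 / 73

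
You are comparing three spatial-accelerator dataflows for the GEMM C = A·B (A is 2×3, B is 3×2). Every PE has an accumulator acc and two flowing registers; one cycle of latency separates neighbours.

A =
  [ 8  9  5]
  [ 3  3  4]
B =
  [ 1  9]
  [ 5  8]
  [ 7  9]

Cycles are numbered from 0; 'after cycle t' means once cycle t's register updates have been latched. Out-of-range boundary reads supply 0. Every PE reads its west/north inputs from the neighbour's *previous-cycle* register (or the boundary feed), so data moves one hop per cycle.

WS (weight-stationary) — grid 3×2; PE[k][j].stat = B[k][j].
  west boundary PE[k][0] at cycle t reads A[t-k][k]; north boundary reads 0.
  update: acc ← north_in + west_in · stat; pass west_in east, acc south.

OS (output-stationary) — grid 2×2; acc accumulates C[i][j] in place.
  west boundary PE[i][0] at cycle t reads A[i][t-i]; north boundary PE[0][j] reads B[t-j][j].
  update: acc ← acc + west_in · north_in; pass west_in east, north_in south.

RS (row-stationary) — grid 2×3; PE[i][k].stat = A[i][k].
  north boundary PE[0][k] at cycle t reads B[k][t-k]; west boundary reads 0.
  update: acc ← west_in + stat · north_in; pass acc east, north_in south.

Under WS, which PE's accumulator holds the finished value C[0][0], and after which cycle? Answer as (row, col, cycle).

(row, col, cycle) = (2, 0, 2)

WS: C[0][0] accumulates in PE[2][0]:
  @0  [2,0]  acc 0  |  →0  ↓0
  @1  [2,0]  acc 0  |  →0  ↓0
  @2  [2,0]  acc 88  |  →5  ↓88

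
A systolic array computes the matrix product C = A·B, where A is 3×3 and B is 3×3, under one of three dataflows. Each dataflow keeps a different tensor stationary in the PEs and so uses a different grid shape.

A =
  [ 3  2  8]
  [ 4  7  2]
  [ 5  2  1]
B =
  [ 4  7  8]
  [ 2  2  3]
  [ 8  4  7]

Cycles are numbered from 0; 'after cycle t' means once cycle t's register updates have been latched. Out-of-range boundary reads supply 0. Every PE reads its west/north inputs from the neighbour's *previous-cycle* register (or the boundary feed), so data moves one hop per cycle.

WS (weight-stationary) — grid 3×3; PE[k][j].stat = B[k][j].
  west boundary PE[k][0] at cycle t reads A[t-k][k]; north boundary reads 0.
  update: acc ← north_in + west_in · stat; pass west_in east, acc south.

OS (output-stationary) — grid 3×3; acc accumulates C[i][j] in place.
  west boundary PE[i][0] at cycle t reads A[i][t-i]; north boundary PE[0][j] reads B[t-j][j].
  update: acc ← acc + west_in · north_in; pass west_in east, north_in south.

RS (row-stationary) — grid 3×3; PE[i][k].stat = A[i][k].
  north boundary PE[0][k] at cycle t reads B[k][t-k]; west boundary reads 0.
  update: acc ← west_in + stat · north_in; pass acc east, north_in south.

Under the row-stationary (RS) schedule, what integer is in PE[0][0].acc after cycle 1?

PE[0][0].acc = 21

RS (3×3). Following PE[0][0] plus its west/north inputs:
  c0 r0c0: 12 / 12 / 4
  c1 r0c0: 21 / 21 / 7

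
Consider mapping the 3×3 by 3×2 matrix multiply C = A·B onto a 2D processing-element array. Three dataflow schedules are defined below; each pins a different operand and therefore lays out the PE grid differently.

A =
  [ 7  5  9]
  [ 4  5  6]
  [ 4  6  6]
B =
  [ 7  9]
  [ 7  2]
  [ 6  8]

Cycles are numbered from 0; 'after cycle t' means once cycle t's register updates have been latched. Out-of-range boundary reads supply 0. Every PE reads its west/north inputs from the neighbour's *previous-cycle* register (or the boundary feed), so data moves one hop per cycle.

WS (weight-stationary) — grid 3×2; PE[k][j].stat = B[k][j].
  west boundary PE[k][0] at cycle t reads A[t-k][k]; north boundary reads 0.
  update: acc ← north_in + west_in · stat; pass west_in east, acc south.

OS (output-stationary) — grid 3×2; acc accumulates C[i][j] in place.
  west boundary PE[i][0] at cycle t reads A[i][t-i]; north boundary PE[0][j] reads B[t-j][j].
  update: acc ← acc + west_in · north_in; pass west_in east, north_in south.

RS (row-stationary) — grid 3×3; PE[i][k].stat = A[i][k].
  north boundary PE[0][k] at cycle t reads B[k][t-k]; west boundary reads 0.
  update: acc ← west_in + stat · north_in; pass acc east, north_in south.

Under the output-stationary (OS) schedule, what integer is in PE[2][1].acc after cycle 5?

PE[2][1].acc = 96

OS (3×2). Following PE[2][1] plus its west/north inputs:
  [0] (1,1) acc=0 (h:0 v:0)
  [0] (2,0) acc=0 (h:0 v:0)
  [0] (2,1) acc=0 (h:0 v:0)
  [1] (1,1) acc=0 (h:0 v:0)
  [1] (2,0) acc=0 (h:0 v:0)
  [1] (2,1) acc=0 (h:0 v:0)
  [2] (1,1) acc=36 (h:4 v:9)
  [2] (2,0) acc=28 (h:4 v:7)
  [2] (2,1) acc=0 (h:0 v:0)
  [3] (1,1) acc=46 (h:5 v:2)
  [3] (2,0) acc=70 (h:6 v:7)
  [3] (2,1) acc=36 (h:4 v:9)
  [4] (1,1) acc=94 (h:6 v:8)
  [4] (2,0) acc=106 (h:6 v:6)
  [4] (2,1) acc=48 (h:6 v:2)
  [5] (1,1) acc=94 (h:0 v:0)
  [5] (2,0) acc=106 (h:0 v:0)
  [5] (2,1) acc=96 (h:6 v:8)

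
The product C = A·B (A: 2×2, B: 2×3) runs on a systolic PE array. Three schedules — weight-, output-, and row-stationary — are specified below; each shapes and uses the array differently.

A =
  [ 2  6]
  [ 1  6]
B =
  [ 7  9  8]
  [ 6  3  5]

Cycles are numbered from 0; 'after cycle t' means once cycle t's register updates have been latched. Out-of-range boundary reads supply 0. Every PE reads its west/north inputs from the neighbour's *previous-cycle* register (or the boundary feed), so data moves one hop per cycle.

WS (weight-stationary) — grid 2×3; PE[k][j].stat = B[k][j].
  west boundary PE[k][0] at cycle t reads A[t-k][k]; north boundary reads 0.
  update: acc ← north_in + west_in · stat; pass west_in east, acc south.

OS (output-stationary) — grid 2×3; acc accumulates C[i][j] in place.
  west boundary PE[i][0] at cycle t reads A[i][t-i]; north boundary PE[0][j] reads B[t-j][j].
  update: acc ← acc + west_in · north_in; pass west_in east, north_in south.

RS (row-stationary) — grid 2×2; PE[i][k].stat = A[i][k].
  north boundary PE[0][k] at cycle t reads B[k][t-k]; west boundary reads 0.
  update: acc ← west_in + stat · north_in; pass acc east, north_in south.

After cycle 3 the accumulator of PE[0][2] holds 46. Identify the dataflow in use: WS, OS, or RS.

dataflow = OS

WS (2×3 grid), PE[0][2]:
  t=0 PE[0][2]: acc=0 h=0 v=0
  t=1 PE[0][2]: acc=0 h=0 v=0
  t=2 PE[0][2]: acc=16 h=2 v=16
  t=3 PE[0][2]: acc=8 h=1 v=8
OS (2×3 grid), PE[0][2]:
  t=0 PE[0][2]: acc=0 h=0 v=0
  t=1 PE[0][2]: acc=0 h=0 v=0
  t=2 PE[0][2]: acc=16 h=2 v=8
  t=3 PE[0][2]: acc=46 h=6 v=5
— RS: 2×2 array has no PE[0][2].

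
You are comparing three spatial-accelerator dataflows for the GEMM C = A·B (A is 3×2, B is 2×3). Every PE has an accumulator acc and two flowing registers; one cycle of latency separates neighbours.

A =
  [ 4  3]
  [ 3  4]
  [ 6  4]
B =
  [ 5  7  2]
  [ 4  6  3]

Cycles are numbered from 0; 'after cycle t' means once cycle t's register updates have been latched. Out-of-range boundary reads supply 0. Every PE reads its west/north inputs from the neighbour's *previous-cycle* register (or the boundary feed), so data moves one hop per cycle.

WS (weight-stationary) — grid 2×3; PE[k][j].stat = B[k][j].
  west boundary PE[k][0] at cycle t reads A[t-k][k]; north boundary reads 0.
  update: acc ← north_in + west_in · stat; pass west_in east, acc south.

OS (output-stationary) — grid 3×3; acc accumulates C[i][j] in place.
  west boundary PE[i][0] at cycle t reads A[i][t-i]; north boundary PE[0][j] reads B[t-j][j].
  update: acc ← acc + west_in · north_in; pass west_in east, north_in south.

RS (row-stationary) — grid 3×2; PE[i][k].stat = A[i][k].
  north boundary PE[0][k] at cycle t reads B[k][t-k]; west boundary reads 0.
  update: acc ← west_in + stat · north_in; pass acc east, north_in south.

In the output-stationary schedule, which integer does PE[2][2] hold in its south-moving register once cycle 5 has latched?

OS 3×3: PE[2][2] cycle-by-cycle (with neighbour feeds):
  after 0 — PE[1][2] acc=0, pass-E 0, pass-S 0
  after 0 — PE[2][1] acc=0, pass-E 0, pass-S 0
  after 0 — PE[2][2] acc=0, pass-E 0, pass-S 0
  after 1 — PE[1][2] acc=0, pass-E 0, pass-S 0
  after 1 — PE[2][1] acc=0, pass-E 0, pass-S 0
  after 1 — PE[2][2] acc=0, pass-E 0, pass-S 0
  after 2 — PE[1][2] acc=0, pass-E 0, pass-S 0
  after 2 — PE[2][1] acc=0, pass-E 0, pass-S 0
  after 2 — PE[2][2] acc=0, pass-E 0, pass-S 0
  after 3 — PE[1][2] acc=6, pass-E 3, pass-S 2
  after 3 — PE[2][1] acc=42, pass-E 6, pass-S 7
  after 3 — PE[2][2] acc=0, pass-E 0, pass-S 0
  after 4 — PE[1][2] acc=18, pass-E 4, pass-S 3
  after 4 — PE[2][1] acc=66, pass-E 4, pass-S 6
  after 4 — PE[2][2] acc=12, pass-E 6, pass-S 2
  after 5 — PE[1][2] acc=18, pass-E 0, pass-S 0
  after 5 — PE[2][1] acc=66, pass-E 0, pass-S 0
  after 5 — PE[2][2] acc=24, pass-E 4, pass-S 3

register = 3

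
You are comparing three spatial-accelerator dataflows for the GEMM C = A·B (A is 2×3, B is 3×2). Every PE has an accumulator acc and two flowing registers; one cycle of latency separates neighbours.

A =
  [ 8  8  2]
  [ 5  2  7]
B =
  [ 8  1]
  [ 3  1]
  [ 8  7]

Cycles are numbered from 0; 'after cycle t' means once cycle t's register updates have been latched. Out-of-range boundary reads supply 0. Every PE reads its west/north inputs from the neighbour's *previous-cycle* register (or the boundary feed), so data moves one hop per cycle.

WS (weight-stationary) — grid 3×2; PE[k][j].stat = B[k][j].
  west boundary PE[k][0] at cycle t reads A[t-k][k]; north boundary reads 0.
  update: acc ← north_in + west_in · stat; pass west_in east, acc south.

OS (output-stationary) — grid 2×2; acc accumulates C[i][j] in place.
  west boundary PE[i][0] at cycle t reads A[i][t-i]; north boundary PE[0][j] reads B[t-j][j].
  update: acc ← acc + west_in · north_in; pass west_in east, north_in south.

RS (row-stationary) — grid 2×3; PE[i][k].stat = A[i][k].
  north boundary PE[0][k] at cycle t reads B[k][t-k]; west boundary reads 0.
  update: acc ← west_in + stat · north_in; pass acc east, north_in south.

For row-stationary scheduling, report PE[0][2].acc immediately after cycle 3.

RS (2×3). Following PE[0][2] plus its west/north inputs:
  step 0 · PE0,1: acc=0; fwd→0 fwd↓0
  step 0 · PE0,2: acc=0; fwd→0 fwd↓0
  step 1 · PE0,1: acc=88; fwd→88 fwd↓3
  step 1 · PE0,2: acc=0; fwd→0 fwd↓0
  step 2 · PE0,1: acc=16; fwd→16 fwd↓1
  step 2 · PE0,2: acc=104; fwd→104 fwd↓8
  step 3 · PE0,1: acc=0; fwd→0 fwd↓0
  step 3 · PE0,2: acc=30; fwd→30 fwd↓7

PE[0][2].acc = 30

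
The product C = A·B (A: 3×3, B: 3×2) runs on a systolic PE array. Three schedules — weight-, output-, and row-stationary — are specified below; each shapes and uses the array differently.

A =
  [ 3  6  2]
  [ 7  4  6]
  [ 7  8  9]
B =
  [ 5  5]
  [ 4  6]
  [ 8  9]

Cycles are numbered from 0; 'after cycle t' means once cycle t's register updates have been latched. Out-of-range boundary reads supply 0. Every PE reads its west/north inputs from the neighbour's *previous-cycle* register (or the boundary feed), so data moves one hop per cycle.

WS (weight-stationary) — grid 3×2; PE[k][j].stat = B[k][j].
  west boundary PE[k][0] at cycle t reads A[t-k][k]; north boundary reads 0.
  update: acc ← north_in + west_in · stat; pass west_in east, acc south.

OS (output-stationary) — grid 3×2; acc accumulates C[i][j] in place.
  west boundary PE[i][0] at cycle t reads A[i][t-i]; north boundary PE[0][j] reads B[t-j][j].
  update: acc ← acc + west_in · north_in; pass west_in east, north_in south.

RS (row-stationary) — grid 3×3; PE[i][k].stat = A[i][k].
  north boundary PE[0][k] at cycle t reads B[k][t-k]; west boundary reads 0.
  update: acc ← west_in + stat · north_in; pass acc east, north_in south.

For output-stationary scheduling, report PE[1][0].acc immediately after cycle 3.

Tracing OS — 3×2 array, target PE[1][0]:
  t=0 PE[0][0]: acc=15 h=3 v=5
  t=0 PE[1][0]: acc=0 h=0 v=0
  t=1 PE[0][0]: acc=39 h=6 v=4
  t=1 PE[1][0]: acc=35 h=7 v=5
  t=2 PE[0][0]: acc=55 h=2 v=8
  t=2 PE[1][0]: acc=51 h=4 v=4
  t=3 PE[0][0]: acc=55 h=0 v=0
  t=3 PE[1][0]: acc=99 h=6 v=8

PE[1][0].acc = 99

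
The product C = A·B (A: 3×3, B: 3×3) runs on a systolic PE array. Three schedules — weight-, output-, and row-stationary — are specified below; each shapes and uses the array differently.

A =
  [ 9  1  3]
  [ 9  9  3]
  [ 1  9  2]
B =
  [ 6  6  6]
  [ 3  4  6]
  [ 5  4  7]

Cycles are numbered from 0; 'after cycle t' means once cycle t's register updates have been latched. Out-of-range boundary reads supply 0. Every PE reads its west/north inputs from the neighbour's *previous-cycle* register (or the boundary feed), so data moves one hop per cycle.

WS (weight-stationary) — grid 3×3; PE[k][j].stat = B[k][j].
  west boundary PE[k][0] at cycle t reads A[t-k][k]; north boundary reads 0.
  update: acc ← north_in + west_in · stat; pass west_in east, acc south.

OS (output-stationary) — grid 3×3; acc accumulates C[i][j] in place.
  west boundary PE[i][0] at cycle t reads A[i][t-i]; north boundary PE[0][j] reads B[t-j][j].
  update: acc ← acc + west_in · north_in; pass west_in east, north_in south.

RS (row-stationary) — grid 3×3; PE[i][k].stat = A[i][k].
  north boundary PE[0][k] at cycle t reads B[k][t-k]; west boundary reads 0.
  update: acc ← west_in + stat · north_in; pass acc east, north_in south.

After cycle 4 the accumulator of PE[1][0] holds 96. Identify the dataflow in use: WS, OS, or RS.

dataflow = OS

— WS: 3×3; PE[1][0] trace:
  c0 r1c0: 0 / 0 / 0
  c1 r1c0: 57 / 1 / 57
  c2 r1c0: 81 / 9 / 81
  c3 r1c0: 33 / 9 / 33
  c4 r1c0: 0 / 0 / 0
— OS: 3×3; PE[1][0] trace:
  c0 r1c0: 0 / 0 / 0
  c1 r1c0: 54 / 9 / 6
  c2 r1c0: 81 / 9 / 3
  c3 r1c0: 96 / 3 / 5
  c4 r1c0: 96 / 0 / 0
— RS: 3×3; PE[1][0] trace:
  c0 r1c0: 0 / 0 / 0
  c1 r1c0: 54 / 54 / 6
  c2 r1c0: 54 / 54 / 6
  c3 r1c0: 54 / 54 / 6
  c4 r1c0: 0 / 0 / 0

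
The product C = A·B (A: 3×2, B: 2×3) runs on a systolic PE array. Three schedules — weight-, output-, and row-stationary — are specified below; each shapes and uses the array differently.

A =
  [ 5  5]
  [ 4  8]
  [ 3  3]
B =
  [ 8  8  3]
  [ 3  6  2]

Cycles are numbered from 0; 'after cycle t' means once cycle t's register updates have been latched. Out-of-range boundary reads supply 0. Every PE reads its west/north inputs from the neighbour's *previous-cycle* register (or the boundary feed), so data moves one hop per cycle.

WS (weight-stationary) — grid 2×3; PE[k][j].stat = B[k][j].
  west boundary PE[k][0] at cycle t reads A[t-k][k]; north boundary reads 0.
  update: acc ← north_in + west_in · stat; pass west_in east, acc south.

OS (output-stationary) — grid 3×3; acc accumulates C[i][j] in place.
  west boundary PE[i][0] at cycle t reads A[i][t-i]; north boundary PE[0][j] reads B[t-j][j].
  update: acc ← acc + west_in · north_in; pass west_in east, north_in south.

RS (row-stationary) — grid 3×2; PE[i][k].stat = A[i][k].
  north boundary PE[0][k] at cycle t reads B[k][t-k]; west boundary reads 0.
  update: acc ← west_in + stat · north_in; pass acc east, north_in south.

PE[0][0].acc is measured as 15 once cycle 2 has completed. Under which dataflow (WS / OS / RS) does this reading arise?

dataflow = RS

Under WS (2×3), PE[0][0]:
  cycle 0: PE[0][0] → acc 40, east 5, south 40
  cycle 1: PE[0][0] → acc 32, east 4, south 32
  cycle 2: PE[0][0] → acc 24, east 3, south 24
Under OS (3×3), PE[0][0]:
  cycle 0: PE[0][0] → acc 40, east 5, south 8
  cycle 1: PE[0][0] → acc 55, east 5, south 3
  cycle 2: PE[0][0] → acc 55, east 0, south 0
Under RS (3×2), PE[0][0]:
  cycle 0: PE[0][0] → acc 40, east 40, south 8
  cycle 1: PE[0][0] → acc 40, east 40, south 8
  cycle 2: PE[0][0] → acc 15, east 15, south 3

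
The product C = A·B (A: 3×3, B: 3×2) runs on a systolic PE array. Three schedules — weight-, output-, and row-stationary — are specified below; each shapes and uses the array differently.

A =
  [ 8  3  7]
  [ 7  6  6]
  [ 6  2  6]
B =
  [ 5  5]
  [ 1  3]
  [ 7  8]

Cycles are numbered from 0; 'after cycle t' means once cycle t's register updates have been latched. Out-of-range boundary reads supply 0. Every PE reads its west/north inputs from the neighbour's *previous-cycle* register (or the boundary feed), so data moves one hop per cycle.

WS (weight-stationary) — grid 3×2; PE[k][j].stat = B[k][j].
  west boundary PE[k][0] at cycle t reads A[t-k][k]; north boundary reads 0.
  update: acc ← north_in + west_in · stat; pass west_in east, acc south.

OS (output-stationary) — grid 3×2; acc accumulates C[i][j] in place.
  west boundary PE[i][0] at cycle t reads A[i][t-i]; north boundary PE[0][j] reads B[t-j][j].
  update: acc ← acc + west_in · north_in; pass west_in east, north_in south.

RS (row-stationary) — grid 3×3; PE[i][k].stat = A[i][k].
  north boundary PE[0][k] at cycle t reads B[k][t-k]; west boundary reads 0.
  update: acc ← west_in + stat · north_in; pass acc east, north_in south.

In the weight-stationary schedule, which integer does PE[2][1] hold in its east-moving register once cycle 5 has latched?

register = 6

Tracing WS — 3×2 array, target PE[2][1]:
  c0 r1c1: 0 / 0 / 0
  c0 r2c0: 0 / 0 / 0
  c0 r2c1: 0 / 0 / 0
  c1 r1c1: 0 / 0 / 0
  c1 r2c0: 0 / 0 / 0
  c1 r2c1: 0 / 0 / 0
  c2 r1c1: 49 / 3 / 49
  c2 r2c0: 92 / 7 / 92
  c2 r2c1: 0 / 0 / 0
  c3 r1c1: 53 / 6 / 53
  c3 r2c0: 83 / 6 / 83
  c3 r2c1: 105 / 7 / 105
  c4 r1c1: 36 / 2 / 36
  c4 r2c0: 74 / 6 / 74
  c4 r2c1: 101 / 6 / 101
  c5 r1c1: 0 / 0 / 0
  c5 r2c0: 0 / 0 / 0
  c5 r2c1: 84 / 6 / 84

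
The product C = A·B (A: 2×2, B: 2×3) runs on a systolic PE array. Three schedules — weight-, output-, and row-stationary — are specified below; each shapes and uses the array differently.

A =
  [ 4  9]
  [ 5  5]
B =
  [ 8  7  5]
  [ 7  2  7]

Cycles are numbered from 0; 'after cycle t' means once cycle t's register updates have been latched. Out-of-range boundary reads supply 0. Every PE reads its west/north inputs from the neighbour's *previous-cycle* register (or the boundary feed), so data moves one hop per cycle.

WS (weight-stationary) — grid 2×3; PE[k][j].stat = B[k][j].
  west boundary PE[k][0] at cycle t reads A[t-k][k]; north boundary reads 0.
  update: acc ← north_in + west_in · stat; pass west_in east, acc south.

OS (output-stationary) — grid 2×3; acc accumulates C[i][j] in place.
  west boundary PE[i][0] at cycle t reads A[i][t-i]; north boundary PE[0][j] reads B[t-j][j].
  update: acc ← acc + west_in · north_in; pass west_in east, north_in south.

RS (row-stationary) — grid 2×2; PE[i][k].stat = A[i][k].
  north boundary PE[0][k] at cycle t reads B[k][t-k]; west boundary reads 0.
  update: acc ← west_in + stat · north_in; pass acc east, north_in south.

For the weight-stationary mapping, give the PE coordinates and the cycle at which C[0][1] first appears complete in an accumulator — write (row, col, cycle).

(row, col, cycle) = (1, 1, 2)

Under WS, C[0][1] lands at PE[1][1]:
  0: (1,1).acc=0  regs=<0,0>
  1: (1,1).acc=0  regs=<0,0>
  2: (1,1).acc=46  regs=<9,46>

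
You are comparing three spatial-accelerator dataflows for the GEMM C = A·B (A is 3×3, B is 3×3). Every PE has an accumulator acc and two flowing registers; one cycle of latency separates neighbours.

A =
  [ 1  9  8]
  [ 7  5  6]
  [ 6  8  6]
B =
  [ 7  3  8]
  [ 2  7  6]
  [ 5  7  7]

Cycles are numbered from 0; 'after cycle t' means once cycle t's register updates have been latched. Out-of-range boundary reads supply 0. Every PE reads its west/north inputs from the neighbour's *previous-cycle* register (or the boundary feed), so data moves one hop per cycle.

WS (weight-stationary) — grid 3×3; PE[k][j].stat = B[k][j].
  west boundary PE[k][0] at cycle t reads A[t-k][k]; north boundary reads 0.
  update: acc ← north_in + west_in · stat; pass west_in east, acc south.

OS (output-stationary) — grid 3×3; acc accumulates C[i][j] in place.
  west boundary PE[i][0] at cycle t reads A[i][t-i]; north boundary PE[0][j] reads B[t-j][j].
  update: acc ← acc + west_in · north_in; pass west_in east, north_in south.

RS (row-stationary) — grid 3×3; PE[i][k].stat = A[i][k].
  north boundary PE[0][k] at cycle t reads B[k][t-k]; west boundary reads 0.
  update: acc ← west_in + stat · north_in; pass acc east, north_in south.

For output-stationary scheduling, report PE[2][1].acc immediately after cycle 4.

PE[2][1].acc = 74

OS 3×3: PE[2][1] cycle-by-cycle (with neighbour feeds):
  after 0 — PE[1][1] acc=0, pass-E 0, pass-S 0
  after 0 — PE[2][0] acc=0, pass-E 0, pass-S 0
  after 0 — PE[2][1] acc=0, pass-E 0, pass-S 0
  after 1 — PE[1][1] acc=0, pass-E 0, pass-S 0
  after 1 — PE[2][0] acc=0, pass-E 0, pass-S 0
  after 1 — PE[2][1] acc=0, pass-E 0, pass-S 0
  after 2 — PE[1][1] acc=21, pass-E 7, pass-S 3
  after 2 — PE[2][0] acc=42, pass-E 6, pass-S 7
  after 2 — PE[2][1] acc=0, pass-E 0, pass-S 0
  after 3 — PE[1][1] acc=56, pass-E 5, pass-S 7
  after 3 — PE[2][0] acc=58, pass-E 8, pass-S 2
  after 3 — PE[2][1] acc=18, pass-E 6, pass-S 3
  after 4 — PE[1][1] acc=98, pass-E 6, pass-S 7
  after 4 — PE[2][0] acc=88, pass-E 6, pass-S 5
  after 4 — PE[2][1] acc=74, pass-E 8, pass-S 7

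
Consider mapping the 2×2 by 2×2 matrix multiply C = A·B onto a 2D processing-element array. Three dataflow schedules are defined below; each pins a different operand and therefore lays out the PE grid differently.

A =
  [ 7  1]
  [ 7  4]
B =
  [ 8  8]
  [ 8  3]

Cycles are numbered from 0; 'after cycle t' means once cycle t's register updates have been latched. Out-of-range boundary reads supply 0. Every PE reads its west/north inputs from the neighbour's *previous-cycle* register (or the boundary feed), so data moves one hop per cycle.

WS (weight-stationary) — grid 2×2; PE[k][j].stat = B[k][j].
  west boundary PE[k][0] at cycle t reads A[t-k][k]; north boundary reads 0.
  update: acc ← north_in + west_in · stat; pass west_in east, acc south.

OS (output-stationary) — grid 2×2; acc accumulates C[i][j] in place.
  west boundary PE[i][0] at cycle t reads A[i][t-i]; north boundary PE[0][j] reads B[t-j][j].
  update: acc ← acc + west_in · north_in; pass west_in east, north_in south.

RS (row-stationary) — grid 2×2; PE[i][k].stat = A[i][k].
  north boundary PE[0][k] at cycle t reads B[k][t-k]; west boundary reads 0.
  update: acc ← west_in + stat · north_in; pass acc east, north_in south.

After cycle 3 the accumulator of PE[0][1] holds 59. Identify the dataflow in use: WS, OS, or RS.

dataflow = OS

— WS: 2×2; PE[0][1] trace:
  [0] (0,1) acc=0 (h:0 v:0)
  [1] (0,1) acc=56 (h:7 v:56)
  [2] (0,1) acc=56 (h:7 v:56)
  [3] (0,1) acc=0 (h:0 v:0)
— OS: 2×2; PE[0][1] trace:
  [0] (0,1) acc=0 (h:0 v:0)
  [1] (0,1) acc=56 (h:7 v:8)
  [2] (0,1) acc=59 (h:1 v:3)
  [3] (0,1) acc=59 (h:0 v:0)
— RS: 2×2; PE[0][1] trace:
  [0] (0,1) acc=0 (h:0 v:0)
  [1] (0,1) acc=64 (h:64 v:8)
  [2] (0,1) acc=59 (h:59 v:3)
  [3] (0,1) acc=0 (h:0 v:0)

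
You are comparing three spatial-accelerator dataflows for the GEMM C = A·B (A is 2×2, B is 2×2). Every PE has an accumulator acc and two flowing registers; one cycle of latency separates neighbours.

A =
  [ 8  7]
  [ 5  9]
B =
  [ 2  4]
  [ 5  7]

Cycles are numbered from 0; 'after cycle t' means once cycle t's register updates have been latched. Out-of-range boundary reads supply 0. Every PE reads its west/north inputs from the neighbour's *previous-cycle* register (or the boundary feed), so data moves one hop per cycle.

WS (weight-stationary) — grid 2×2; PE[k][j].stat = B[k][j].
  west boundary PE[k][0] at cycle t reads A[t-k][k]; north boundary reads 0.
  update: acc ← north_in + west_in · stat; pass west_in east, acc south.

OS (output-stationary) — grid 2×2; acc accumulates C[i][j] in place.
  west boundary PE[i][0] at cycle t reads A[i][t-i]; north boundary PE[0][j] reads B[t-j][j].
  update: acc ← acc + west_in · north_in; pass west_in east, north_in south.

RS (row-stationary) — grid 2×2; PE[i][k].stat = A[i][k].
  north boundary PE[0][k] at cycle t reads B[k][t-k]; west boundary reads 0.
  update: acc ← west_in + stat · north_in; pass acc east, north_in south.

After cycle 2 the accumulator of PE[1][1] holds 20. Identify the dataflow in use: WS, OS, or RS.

WS [2×2] PE[1][1] across cycles:
  0: (1,1).acc=0  regs=<0,0>
  1: (1,1).acc=0  regs=<0,0>
  2: (1,1).acc=81  regs=<7,81>
OS [2×2] PE[1][1] across cycles:
  0: (1,1).acc=0  regs=<0,0>
  1: (1,1).acc=0  regs=<0,0>
  2: (1,1).acc=20  regs=<5,4>
RS [2×2] PE[1][1] across cycles:
  0: (1,1).acc=0  regs=<0,0>
  1: (1,1).acc=0  regs=<0,0>
  2: (1,1).acc=55  regs=<55,5>

dataflow = OS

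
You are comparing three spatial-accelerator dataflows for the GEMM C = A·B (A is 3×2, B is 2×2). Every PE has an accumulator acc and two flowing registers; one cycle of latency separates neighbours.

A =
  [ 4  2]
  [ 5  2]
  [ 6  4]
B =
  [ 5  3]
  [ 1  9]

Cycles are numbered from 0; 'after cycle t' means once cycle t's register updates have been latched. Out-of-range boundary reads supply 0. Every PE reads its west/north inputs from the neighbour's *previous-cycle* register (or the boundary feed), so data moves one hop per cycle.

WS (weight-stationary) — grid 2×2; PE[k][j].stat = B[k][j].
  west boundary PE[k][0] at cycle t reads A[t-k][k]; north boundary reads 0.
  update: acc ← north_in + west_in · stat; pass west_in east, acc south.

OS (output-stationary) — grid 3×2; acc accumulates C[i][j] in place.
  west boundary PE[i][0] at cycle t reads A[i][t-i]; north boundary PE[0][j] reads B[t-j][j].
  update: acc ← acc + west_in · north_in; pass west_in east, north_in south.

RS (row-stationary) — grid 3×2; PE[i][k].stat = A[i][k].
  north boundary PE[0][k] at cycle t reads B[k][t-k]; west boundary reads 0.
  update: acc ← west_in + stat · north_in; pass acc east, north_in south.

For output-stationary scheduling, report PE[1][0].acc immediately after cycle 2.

OS 3×2: PE[1][0] cycle-by-cycle (with neighbour feeds):
  after 0 — PE[0][0] acc=20, pass-E 4, pass-S 5
  after 0 — PE[1][0] acc=0, pass-E 0, pass-S 0
  after 1 — PE[0][0] acc=22, pass-E 2, pass-S 1
  after 1 — PE[1][0] acc=25, pass-E 5, pass-S 5
  after 2 — PE[0][0] acc=22, pass-E 0, pass-S 0
  after 2 — PE[1][0] acc=27, pass-E 2, pass-S 1

PE[1][0].acc = 27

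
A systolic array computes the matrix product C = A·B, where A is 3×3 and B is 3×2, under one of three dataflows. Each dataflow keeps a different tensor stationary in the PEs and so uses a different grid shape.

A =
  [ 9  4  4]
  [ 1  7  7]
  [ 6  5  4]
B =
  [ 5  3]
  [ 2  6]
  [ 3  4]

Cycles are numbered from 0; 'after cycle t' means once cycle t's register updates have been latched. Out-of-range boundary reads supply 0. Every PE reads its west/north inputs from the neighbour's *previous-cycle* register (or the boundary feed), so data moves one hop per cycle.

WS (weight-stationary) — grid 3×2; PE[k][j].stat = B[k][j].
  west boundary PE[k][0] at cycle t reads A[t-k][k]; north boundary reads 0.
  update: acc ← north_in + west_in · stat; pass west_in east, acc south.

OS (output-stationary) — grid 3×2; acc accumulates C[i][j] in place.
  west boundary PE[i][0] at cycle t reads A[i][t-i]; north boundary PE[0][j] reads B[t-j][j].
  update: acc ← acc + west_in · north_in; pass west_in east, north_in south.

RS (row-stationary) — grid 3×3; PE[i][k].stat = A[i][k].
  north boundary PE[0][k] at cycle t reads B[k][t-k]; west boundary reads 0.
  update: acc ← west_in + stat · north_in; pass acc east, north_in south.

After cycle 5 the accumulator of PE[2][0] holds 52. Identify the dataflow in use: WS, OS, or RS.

Under WS (3×2), PE[2][0]:
  cycle 0: PE[2][0] → acc 0, east 0, south 0
  cycle 1: PE[2][0] → acc 0, east 0, south 0
  cycle 2: PE[2][0] → acc 65, east 4, south 65
  cycle 3: PE[2][0] → acc 40, east 7, south 40
  cycle 4: PE[2][0] → acc 52, east 4, south 52
  cycle 5: PE[2][0] → acc 0, east 0, south 0
Under OS (3×2), PE[2][0]:
  cycle 0: PE[2][0] → acc 0, east 0, south 0
  cycle 1: PE[2][0] → acc 0, east 0, south 0
  cycle 2: PE[2][0] → acc 30, east 6, south 5
  cycle 3: PE[2][0] → acc 40, east 5, south 2
  cycle 4: PE[2][0] → acc 52, east 4, south 3
  cycle 5: PE[2][0] → acc 52, east 0, south 0
Under RS (3×3), PE[2][0]:
  cycle 0: PE[2][0] → acc 0, east 0, south 0
  cycle 1: PE[2][0] → acc 0, east 0, south 0
  cycle 2: PE[2][0] → acc 30, east 30, south 5
  cycle 3: PE[2][0] → acc 18, east 18, south 3
  cycle 4: PE[2][0] → acc 0, east 0, south 0
  cycle 5: PE[2][0] → acc 0, east 0, south 0

dataflow = OS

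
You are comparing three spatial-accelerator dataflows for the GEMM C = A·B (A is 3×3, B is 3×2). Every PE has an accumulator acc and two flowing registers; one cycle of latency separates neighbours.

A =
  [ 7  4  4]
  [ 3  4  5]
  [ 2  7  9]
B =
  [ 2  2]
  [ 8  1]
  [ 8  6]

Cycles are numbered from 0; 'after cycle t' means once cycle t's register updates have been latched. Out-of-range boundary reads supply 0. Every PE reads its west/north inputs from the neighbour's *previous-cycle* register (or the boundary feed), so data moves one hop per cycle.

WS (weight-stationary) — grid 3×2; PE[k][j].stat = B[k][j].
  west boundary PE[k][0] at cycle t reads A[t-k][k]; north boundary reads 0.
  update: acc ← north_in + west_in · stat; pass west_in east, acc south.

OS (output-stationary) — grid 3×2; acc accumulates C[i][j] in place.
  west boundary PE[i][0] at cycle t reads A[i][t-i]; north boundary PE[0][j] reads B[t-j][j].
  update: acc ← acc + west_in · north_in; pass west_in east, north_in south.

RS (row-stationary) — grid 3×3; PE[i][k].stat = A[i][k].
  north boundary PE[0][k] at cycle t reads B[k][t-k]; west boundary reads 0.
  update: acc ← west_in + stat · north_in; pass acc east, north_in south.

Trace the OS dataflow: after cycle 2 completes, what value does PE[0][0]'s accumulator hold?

OS 3×2: PE[0][0] cycle-by-cycle (with neighbour feeds):
  step 0 · PE0,0: acc=14; fwd→7 fwd↓2
  step 1 · PE0,0: acc=46; fwd→4 fwd↓8
  step 2 · PE0,0: acc=78; fwd→4 fwd↓8

PE[0][0].acc = 78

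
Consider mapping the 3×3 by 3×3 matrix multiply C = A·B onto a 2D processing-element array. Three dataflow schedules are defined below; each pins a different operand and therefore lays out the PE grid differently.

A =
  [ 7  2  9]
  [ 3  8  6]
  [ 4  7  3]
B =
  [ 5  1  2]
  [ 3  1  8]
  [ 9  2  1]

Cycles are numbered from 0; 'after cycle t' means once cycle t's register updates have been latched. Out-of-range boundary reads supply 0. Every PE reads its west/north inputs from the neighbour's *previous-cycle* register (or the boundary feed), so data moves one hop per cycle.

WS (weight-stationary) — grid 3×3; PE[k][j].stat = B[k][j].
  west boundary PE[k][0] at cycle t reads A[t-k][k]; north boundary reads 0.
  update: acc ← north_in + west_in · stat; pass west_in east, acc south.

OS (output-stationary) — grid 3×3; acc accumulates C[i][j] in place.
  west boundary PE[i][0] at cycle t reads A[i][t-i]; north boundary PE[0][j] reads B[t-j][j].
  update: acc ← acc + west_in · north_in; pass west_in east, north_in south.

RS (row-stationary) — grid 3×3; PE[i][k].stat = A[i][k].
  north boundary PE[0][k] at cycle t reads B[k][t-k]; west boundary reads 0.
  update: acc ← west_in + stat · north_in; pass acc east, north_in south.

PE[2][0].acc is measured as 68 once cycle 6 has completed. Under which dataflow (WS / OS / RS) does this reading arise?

dataflow = OS

WS (3×3 grid), PE[2][0]:
  cycle 0: PE[2][0] → acc 0, east 0, south 0
  cycle 1: PE[2][0] → acc 0, east 0, south 0
  cycle 2: PE[2][0] → acc 122, east 9, south 122
  cycle 3: PE[2][0] → acc 93, east 6, south 93
  cycle 4: PE[2][0] → acc 68, east 3, south 68
  cycle 5: PE[2][0] → acc 0, east 0, south 0
  cycle 6: PE[2][0] → acc 0, east 0, south 0
OS (3×3 grid), PE[2][0]:
  cycle 0: PE[2][0] → acc 0, east 0, south 0
  cycle 1: PE[2][0] → acc 0, east 0, south 0
  cycle 2: PE[2][0] → acc 20, east 4, south 5
  cycle 3: PE[2][0] → acc 41, east 7, south 3
  cycle 4: PE[2][0] → acc 68, east 3, south 9
  cycle 5: PE[2][0] → acc 68, east 0, south 0
  cycle 6: PE[2][0] → acc 68, east 0, south 0
RS (3×3 grid), PE[2][0]:
  cycle 0: PE[2][0] → acc 0, east 0, south 0
  cycle 1: PE[2][0] → acc 0, east 0, south 0
  cycle 2: PE[2][0] → acc 20, east 20, south 5
  cycle 3: PE[2][0] → acc 4, east 4, south 1
  cycle 4: PE[2][0] → acc 8, east 8, south 2
  cycle 5: PE[2][0] → acc 0, east 0, south 0
  cycle 6: PE[2][0] → acc 0, east 0, south 0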